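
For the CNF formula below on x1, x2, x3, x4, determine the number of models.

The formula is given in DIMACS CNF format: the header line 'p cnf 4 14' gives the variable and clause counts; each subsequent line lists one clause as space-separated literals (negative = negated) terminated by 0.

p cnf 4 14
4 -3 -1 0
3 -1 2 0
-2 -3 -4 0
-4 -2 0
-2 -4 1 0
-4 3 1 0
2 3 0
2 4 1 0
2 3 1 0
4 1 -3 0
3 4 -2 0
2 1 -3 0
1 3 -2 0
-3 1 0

1

There are 2^4 = 16 truth assignments over (x1, x2, x3, x4).
Check each against the 14 clauses (columns in the order x1, x2, x3, x4):
  F F F F  ✗ fails (x2 ∨ x3)
  F F F T  ✗ fails (¬x4 ∨ x3 ∨ x1)
  F F T F  ✗ fails (x2 ∨ x4 ∨ x1)
  F F T T  ✗ fails (x2 ∨ x1 ∨ ¬x3)
  F T F F  ✗ fails (x3 ∨ x4 ∨ ¬x2)
  F T F T  ✗ fails (¬x4 ∨ ¬x2)
  F T T F  ✗ fails (x4 ∨ x1 ∨ ¬x3)
  F T T T  ✗ fails (¬x2 ∨ ¬x3 ∨ ¬x4)
  T F F F  ✗ fails (x3 ∨ ¬x1 ∨ x2)
  T F F T  ✗ fails (x3 ∨ ¬x1 ∨ x2)
  T F T F  ✗ fails (x4 ∨ ¬x3 ∨ ¬x1)
  T F T T  ✓ satisfies all
  T T F F  ✗ fails (x3 ∨ x4 ∨ ¬x2)
  T T F T  ✗ fails (¬x4 ∨ ¬x2)
  T T T F  ✗ fails (x4 ∨ ¬x3 ∨ ¬x1)
  T T T T  ✗ fails (¬x2 ∨ ¬x3 ∨ ¬x4)
1 of the 16 rows is a model.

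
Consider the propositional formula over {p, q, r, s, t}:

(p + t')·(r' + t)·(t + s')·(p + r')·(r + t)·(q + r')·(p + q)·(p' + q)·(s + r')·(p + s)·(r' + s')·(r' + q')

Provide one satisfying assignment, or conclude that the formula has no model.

p: 1, q: 1, r: 0, s: 1, t: 1

Try p = 1.
From the singleton clause (q), q = 1.
From the singleton clause (r'), r = 0.
From the singleton clause (t), t = 1.
Every clause is now satisfied; s is unconstrained.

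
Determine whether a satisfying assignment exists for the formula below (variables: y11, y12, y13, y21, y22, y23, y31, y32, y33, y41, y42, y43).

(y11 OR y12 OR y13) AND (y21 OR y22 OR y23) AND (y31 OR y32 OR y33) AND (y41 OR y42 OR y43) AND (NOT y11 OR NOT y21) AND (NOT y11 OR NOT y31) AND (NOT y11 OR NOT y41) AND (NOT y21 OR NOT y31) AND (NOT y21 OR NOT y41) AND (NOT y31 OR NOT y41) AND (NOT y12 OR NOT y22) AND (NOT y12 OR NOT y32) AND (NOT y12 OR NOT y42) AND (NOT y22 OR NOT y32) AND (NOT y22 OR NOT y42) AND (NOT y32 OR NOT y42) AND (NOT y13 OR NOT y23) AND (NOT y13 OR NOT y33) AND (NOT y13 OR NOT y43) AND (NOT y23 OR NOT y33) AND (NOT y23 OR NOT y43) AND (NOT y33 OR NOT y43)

Branch on y11: set y11 = false.
Branch on y12: set y12 = true.
Unit clause (NOT y22) forces y22 = false.
Unit clause (NOT y32) forces y32 = false.
Unit clause (NOT y42) forces y42 = false.
Branch on y21: set y21 = true.
Unit clause (NOT y31) forces y31 = false.
Unit clause (y33) forces y33 = true.
Unit clause (NOT y41) forces y41 = false.
Unit clause (y43) forces y43 = true.
Now (NOT y43) is unsatisfied and unit — conflict.
That branch fails; take y21 = false instead.
Unit clause (y23) forces y23 = true.
Unit clause (NOT y13) forces y13 = false.
Unit clause (NOT y33) forces y33 = false.
Unit clause (y31) forces y31 = true.
Unit clause (NOT y41) forces y41 = false.
Unit clause (y43) forces y43 = true.
Now (NOT y43) is unsatisfied and unit — conflict.
Either choice for y21 ends in contradiction.
That branch fails; take y12 = false instead.
Unit clause (y13) forces y13 = true.
Unit clause (NOT y23) forces y23 = false.
Unit clause (NOT y33) forces y33 = false.
Unit clause (NOT y43) forces y43 = false.
Branch on y21: set y21 = true.
Unit clause (NOT y31) forces y31 = false.
Unit clause (y32) forces y32 = true.
Unit clause (NOT y41) forces y41 = false.
Unit clause (y42) forces y42 = true.
Now (NOT y42) is unsatisfied and unit — conflict.
That branch fails; take y21 = false instead.
Unit clause (y22) forces y22 = true.
Unit clause (NOT y32) forces y32 = false.
Unit clause (y31) forces y31 = true.
Unit clause (NOT y41) forces y41 = false.
Unit clause (y42) forces y42 = true.
Now (NOT y42) is unsatisfied and unit — conflict.
Either choice for y21 ends in contradiction.
Either choice for y12 ends in contradiction.
That branch fails; take y11 = true instead.
Unit clause (NOT y21) forces y21 = false.
Unit clause (NOT y31) forces y31 = false.
Unit clause (NOT y41) forces y41 = false.
Branch on y22: set y22 = true.
Unit clause (NOT y12) forces y12 = false.
Unit clause (NOT y32) forces y32 = false.
Unit clause (y33) forces y33 = true.
Unit clause (NOT y42) forces y42 = false.
Unit clause (y43) forces y43 = true.
Now (NOT y43) is unsatisfied and unit — conflict.
That branch fails; take y22 = false instead.
Unit clause (y23) forces y23 = true.
Unit clause (NOT y13) forces y13 = false.
Unit clause (NOT y33) forces y33 = false.
Unit clause (y32) forces y32 = true.
Unit clause (NOT y12) forces y12 = false.
Unit clause (NOT y42) forces y42 = false.
Unit clause (y43) forces y43 = true.
Now (NOT y43) is unsatisfied and unit — conflict.
Either choice for y22 ends in contradiction.
Either choice for y11 ends in contradiction.
No assignment satisfies every clause.

No, unsatisfiable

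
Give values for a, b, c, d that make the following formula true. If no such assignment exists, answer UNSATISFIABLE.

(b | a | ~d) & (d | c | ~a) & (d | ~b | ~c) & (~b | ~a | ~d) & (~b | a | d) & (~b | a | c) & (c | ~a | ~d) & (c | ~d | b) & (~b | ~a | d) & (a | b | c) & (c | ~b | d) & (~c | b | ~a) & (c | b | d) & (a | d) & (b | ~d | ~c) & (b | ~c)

a ↦ 0,  b ↦ 1,  c ↦ 1,  d ↦ 1

Case a = 0:
(d) alone gives d = 1.
(b) alone gives b = 1.
(c) alone gives c = 1.
This assignment satisfies each clause.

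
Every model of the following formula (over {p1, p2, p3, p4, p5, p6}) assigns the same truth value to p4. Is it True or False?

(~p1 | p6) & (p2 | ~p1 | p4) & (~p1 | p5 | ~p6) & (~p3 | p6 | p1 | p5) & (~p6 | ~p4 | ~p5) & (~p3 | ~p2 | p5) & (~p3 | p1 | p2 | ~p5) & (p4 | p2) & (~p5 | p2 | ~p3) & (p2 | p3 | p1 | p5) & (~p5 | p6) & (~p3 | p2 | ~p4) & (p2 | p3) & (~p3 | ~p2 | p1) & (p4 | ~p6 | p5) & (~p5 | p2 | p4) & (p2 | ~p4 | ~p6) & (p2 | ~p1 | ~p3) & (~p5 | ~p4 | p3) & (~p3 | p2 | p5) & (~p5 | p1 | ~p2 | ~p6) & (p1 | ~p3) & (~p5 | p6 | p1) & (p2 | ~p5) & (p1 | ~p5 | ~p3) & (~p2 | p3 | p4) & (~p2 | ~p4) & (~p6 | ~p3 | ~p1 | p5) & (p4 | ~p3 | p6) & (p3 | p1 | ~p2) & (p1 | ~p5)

False

Suppose p4 = 1.
The clause (~p2) is unit, so p2 = 0.
The clause (~p3) is unit, so p3 = 0.
But (p3) is also a unit clause — contradiction.
So every satisfying assignment has p4 = False.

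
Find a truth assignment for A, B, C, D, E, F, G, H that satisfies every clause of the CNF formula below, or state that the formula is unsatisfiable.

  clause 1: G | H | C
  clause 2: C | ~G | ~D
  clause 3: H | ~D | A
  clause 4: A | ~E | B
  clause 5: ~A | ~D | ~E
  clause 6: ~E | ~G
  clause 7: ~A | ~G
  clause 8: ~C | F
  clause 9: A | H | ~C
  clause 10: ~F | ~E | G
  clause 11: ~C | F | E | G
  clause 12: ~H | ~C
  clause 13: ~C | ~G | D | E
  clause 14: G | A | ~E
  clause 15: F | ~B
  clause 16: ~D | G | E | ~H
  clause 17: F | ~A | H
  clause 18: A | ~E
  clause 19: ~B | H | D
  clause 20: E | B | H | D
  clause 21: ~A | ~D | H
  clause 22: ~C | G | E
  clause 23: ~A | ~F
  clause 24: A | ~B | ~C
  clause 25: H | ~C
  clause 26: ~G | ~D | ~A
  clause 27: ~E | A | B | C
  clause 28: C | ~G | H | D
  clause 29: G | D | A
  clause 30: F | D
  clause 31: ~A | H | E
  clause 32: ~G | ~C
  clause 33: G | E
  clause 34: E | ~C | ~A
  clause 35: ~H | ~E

Case E = 0:
Unit clause (G) forces G = 1.
Unit clause (~A) forces A = 0.
Unit clause (~C) forces C = 0.
Unit clause (~D) forces D = 0.
Unit clause (H) forces H = 1.
Unit clause (F) forces F = 1.
Every clause is now satisfied; B is unconstrained.

A ↦ 0; B ↦ 1; C ↦ 0; D ↦ 0; E ↦ 0; F ↦ 1; G ↦ 1; H ↦ 1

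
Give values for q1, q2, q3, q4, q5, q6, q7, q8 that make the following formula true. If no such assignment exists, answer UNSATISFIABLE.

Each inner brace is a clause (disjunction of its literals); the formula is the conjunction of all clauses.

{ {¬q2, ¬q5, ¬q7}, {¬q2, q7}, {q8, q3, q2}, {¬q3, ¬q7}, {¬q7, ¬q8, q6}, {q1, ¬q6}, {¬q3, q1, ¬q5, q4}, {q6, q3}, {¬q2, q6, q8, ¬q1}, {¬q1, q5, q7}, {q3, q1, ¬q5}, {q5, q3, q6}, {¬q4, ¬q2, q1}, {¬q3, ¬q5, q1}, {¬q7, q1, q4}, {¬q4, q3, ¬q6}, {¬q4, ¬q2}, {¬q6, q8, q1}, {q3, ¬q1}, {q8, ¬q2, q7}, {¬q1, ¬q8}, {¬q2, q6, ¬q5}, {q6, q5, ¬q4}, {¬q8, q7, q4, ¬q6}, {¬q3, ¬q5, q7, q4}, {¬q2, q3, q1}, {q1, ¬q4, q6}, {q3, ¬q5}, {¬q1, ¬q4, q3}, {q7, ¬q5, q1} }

q1=True; q2=False; q3=True; q4=True; q5=True; q6=False; q7=False; q8=False

Branch on q2: set q2 = False.
Branch on q8: set q8 = False.
(q3) alone gives q3 = True.
(¬q7) alone gives q7 = False.
Branch on q1: set q1 = True.
(q5) alone gives q5 = True.
(q4) alone gives q4 = True.
No clause remains; q6 is free.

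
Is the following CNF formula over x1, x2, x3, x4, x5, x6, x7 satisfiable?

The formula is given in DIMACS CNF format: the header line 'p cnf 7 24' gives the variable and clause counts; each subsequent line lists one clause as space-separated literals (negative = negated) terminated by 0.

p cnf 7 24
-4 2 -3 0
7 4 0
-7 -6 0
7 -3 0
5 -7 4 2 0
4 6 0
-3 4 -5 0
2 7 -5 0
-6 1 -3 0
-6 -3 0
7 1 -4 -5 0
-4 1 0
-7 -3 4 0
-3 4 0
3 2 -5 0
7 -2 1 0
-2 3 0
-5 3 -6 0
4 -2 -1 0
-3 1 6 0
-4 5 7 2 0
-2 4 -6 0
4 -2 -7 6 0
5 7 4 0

Case x7 = True:
From the singleton clause (¬x6), x6 = False.
From the singleton clause (x4), x4 = True.
From the singleton clause (x1), x1 = True.
Case x2 = True:
From the singleton clause (x3), x3 = True.
No clause remains; x5 is free.
A satisfying assignment: x1: True, x2: True, x3: True, x4: True, x5: False, x6: False, x7: True.

Yes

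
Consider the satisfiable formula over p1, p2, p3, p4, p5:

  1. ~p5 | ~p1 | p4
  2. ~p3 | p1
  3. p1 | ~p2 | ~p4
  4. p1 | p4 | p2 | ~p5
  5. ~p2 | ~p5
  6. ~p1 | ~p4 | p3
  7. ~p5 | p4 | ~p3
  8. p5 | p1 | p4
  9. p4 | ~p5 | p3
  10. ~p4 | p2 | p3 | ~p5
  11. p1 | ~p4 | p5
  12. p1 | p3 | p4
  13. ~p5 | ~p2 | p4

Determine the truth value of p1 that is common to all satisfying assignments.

True

Suppose p1 = 0.
The clause (~p3) is unit, so p3 = 0.
The clause (p4) is unit, so p4 = 1.
The clause (~p2) is unit, so p2 = 0.
The clause (~p5) is unit, so p5 = 0.
But (p5) is also a unit clause — contradiction.
So every satisfying assignment has p1 = True.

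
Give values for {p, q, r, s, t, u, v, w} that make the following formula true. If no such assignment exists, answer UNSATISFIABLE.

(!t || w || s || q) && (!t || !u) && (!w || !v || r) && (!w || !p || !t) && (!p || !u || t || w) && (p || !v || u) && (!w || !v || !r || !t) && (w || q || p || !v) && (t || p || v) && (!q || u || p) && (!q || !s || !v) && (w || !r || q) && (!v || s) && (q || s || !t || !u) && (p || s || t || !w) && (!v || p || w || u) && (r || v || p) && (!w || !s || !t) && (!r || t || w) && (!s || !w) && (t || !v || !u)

p ↦ true,  q ↦ false,  r ↦ false,  s ↦ false,  t ↦ false,  u ↦ true,  v ↦ false,  w ↦ true

Try t = false.
Try p = true.
Try u = true.
Unit clause (w) forces w = true.
Unit clause (!s) forces s = false.
Unit clause (!v) forces v = false.
All clauses hold; q, r can take either value.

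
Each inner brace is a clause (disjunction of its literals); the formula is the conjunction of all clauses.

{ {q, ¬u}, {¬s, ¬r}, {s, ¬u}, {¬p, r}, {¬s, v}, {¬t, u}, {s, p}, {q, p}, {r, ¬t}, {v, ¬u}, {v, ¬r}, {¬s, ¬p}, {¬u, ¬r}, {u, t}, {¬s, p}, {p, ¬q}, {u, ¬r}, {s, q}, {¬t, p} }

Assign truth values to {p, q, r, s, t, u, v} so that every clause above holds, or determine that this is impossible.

Branch on q: set q = True.
From the singleton clause (p), p = True.
From the singleton clause (r), r = True.
From the singleton clause (¬s), s = False.
From the singleton clause (¬u), u = False.
That conflicts with the unit clause (u).
So q must be the other value — set q = False.
From the singleton clause (¬u), u = False.
From the singleton clause (¬t), t = False.
That conflicts with the unit clause (t).
Both values of q lead to a conflict.

UNSATISFIABLE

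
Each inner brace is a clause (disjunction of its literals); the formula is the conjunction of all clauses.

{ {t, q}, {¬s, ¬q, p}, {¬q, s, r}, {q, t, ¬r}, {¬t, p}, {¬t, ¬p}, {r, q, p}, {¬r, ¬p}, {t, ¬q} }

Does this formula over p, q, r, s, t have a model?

Suppose t = True.
Unit clause (p) forces p = True.
But (¬p) is also a unit clause — contradiction.
That branch fails; take t = False instead.
Unit clause (q) forces q = True.
But (¬q) is also a unit clause — contradiction.
Neither t = True nor t = False works.
No assignment satisfies every clause.

Unsatisfiable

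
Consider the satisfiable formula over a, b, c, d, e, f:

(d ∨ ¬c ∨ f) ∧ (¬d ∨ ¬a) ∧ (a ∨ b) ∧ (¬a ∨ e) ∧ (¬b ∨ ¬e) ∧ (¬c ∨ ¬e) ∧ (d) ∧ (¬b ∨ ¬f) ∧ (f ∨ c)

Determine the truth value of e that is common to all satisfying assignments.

Suppose e = True.
Unit clause (¬b) forces b = False.
Unit clause (a) forces a = True.
Unit clause (¬d) forces d = False.
Now (d) is unsatisfied and unit — conflict.
So every satisfying assignment has e = False.

False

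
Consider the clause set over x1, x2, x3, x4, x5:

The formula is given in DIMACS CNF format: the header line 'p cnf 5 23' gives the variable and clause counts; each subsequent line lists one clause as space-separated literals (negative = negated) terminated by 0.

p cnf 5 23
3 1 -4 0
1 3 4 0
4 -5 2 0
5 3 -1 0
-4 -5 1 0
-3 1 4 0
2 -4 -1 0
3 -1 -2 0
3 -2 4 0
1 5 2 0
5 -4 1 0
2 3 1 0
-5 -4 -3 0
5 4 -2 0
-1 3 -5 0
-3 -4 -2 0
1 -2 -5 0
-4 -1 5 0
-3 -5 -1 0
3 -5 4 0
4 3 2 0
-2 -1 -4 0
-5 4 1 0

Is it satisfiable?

Yes

Case x3 = True:
Case x1 = True:
Unit clause (¬x5) forces x5 = False.
Unit clause (¬x4) forces x4 = False.
Unit clause (¬x2) forces x2 = False.
This assignment satisfies each clause.
A satisfying assignment: x1 ↦ True, x2 ↦ False, x3 ↦ True, x4 ↦ False, x5 ↦ False.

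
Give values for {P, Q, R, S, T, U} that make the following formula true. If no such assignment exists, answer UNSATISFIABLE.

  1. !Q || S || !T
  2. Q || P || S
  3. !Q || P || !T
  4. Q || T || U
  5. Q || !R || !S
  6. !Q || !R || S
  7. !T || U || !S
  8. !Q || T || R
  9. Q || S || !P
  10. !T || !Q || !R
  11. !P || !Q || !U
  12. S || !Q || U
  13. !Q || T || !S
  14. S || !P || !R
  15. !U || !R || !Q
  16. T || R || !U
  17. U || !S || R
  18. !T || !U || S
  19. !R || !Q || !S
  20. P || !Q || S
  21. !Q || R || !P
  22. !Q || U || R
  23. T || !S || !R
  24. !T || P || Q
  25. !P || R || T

Try Q = false.
Try P = true.
From the singleton clause (S), S = true.
From the singleton clause (!R), R = false.
From the singleton clause (U), U = true.
From the singleton clause (T), T = true.
All clauses are satisfied.

P=true, Q=false, R=false, S=true, T=true, U=true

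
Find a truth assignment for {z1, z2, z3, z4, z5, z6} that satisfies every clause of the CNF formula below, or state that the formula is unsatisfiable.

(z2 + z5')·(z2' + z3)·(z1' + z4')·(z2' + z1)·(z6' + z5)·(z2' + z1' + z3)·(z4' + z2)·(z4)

UNSATISFIABLE

(z4) alone gives z4 = 1.
(z1') alone gives z1 = 0.
(z2') alone gives z2 = 0.
Now (z2) is unsatisfied and unit — conflict.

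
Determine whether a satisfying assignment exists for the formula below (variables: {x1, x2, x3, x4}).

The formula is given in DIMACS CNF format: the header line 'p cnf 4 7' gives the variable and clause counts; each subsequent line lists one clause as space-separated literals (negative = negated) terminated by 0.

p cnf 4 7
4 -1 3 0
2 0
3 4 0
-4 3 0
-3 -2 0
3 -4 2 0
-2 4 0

Unit clause (x2) forces x2 = True.
Unit clause (¬x3) forces x3 = False.
Unit clause (x4) forces x4 = True.
But (¬x4) is also a unit clause — contradiction.
No assignment satisfies every clause.

No, unsatisfiable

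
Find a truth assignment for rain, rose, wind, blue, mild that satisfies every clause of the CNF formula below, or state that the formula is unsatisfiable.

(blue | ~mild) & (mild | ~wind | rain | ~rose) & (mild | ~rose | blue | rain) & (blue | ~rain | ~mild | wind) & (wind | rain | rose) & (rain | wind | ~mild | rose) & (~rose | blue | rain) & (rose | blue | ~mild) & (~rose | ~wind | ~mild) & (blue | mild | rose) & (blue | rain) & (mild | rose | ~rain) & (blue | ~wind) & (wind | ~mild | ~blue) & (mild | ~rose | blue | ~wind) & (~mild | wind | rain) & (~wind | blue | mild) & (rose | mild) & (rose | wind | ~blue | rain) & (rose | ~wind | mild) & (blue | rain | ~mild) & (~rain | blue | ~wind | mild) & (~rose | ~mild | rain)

Branch on blue: set blue = 1.
Branch on wind: set wind = 0.
From the singleton clause (~mild), mild = 0.
From the singleton clause (rose), rose = 1.
Every clause is now satisfied; rain is unconstrained.

rain ↦ 0, rose ↦ 1, wind ↦ 0, blue ↦ 1, mild ↦ 0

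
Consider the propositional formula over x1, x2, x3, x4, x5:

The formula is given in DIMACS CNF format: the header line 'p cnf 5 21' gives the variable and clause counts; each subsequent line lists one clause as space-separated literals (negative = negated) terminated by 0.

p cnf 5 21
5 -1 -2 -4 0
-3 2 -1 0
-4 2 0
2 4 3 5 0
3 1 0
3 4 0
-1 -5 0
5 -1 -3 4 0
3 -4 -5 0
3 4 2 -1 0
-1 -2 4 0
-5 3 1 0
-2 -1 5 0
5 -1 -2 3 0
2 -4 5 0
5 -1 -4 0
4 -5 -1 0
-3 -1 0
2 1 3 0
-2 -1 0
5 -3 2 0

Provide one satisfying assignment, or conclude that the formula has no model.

Try x4 = False.
(x3) alone gives x3 = True.
(¬x1) alone gives x1 = False.
Try x5 = True.
Every clause is now satisfied; x2 is unconstrained.

x1: False,  x2: False,  x3: True,  x4: False,  x5: True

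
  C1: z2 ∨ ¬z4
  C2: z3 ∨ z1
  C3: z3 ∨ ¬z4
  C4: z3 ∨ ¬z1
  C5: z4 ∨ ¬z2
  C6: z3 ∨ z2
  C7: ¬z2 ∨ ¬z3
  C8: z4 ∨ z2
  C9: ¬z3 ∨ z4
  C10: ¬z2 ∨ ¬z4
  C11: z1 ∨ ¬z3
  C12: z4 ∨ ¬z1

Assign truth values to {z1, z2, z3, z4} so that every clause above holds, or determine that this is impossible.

Try z2 = True.
Unit clause (z4) forces z4 = True.
Now (¬z4) is unsatisfied and unit — conflict.
Backtrack on z2: now try z2 = False.
Unit clause (¬z4) forces z4 = False.
Now (z4) is unsatisfied and unit — conflict.
Either choice for z2 ends in contradiction.

UNSATISFIABLE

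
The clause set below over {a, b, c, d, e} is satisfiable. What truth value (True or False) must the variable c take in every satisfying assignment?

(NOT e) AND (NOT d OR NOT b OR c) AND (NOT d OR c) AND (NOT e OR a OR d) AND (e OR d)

Suppose c = false.
From the singleton clause (NOT e), e = false.
From the singleton clause (NOT d), d = false.
Now (d) is unsatisfied and unit — conflict.
So every satisfying assignment has c = True.

True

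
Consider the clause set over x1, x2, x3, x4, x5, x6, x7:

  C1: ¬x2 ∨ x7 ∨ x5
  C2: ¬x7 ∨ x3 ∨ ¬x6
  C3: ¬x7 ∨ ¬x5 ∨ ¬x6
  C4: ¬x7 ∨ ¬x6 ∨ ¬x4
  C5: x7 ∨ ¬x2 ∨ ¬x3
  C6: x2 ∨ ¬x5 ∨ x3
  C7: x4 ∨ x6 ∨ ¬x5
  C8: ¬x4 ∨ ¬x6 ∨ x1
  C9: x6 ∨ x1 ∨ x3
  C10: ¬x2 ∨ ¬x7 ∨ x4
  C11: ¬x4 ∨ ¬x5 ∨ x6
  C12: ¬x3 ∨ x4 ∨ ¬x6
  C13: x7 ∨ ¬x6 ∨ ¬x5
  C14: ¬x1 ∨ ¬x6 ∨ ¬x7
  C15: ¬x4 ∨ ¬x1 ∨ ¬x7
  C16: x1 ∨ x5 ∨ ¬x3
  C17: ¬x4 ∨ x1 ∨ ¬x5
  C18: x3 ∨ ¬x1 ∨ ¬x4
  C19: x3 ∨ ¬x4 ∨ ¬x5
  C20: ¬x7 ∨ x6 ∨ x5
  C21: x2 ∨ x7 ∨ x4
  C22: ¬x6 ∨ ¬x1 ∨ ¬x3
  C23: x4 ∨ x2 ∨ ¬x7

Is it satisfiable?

Yes

Case x2 = False:
Case x5 = False:
Case x1 = True:
Case x6 = False:
(¬x7) alone gives x7 = False.
(x4) alone gives x4 = True.
(x3) alone gives x3 = True.
All clauses are satisfied.
A satisfying assignment: x1: True,  x2: False,  x3: True,  x4: True,  x5: False,  x6: False,  x7: False.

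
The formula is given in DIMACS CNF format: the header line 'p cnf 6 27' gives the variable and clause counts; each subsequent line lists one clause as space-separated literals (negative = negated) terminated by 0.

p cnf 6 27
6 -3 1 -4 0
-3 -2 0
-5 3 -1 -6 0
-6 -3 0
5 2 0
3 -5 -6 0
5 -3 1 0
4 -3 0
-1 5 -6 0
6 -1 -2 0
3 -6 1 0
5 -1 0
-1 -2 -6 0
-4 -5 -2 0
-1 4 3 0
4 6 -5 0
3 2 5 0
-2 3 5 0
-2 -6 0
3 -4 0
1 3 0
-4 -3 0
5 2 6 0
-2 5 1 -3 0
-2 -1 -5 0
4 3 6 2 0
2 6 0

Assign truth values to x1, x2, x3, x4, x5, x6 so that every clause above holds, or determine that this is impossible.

Case x3 = False:
The clause (¬x4) is unit, so x4 = False.
The clause (¬x1) is unit, so x1 = False.
That conflicts with the unit clause (x1).
Backtrack on x3: now try x3 = True.
The clause (¬x2) is unit, so x2 = False.
The clause (¬x6) is unit, so x6 = False.
That conflicts with the unit clause (x6).
Both values of x3 lead to a conflict.

UNSATISFIABLE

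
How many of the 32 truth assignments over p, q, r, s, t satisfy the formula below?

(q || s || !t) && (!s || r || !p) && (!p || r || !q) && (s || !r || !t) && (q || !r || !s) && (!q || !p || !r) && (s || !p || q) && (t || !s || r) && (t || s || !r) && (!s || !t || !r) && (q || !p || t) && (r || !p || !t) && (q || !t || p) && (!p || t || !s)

There are 2^5 = 32 truth assignments over (p, q, r, s, t).
Split on r. With r = true, the clauses containing r are satisfied and !r drops from the rest; 1 of the 2^4 = 16 assignments to the other variables satisfy what remains.
With r = false, by the same count on the reduced clause set, 4 assignments work.
(One model: p=F, q=F, r=F, s=F, t=F.)
Total: 1 + 4 = 5.

5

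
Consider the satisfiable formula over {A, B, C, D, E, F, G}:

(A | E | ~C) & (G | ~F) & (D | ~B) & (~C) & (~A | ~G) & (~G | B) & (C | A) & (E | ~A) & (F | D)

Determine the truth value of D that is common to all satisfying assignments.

Suppose D = 0.
From the singleton clause (~B), B = 0.
From the singleton clause (~C), C = 0.
From the singleton clause (~G), G = 0.
From the singleton clause (~F), F = 0.
That conflicts with the unit clause (F).
So every satisfying assignment has D = True.

True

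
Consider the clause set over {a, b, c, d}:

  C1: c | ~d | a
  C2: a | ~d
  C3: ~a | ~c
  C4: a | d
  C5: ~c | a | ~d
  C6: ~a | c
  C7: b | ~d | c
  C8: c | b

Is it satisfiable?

Case a = 1:
From the singleton clause (~c), c = 0.
Now (c) is unsatisfied and unit — conflict.
That branch fails; take a = 0 instead.
From the singleton clause (~d), d = 0.
Now (d) is unsatisfied and unit — conflict.
Both values of a lead to a conflict.
No assignment satisfies every clause.

Unsatisfiable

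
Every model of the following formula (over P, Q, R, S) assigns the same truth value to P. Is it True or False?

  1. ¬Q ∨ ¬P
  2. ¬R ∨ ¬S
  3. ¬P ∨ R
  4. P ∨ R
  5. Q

Suppose P = True.
(¬Q) alone gives Q = False.
But (Q) is also a unit clause — contradiction.
So every satisfying assignment has P = False.

False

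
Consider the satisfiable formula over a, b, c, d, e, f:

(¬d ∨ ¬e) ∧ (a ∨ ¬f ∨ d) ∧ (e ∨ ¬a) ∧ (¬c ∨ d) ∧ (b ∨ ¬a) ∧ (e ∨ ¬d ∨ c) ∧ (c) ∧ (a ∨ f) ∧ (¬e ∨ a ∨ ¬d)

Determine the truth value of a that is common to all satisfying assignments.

False

Suppose a = True.
From the singleton clause (e), e = True.
From the singleton clause (¬d), d = False.
From the singleton clause (¬c), c = False.
That conflicts with the unit clause (c).
So every satisfying assignment has a = False.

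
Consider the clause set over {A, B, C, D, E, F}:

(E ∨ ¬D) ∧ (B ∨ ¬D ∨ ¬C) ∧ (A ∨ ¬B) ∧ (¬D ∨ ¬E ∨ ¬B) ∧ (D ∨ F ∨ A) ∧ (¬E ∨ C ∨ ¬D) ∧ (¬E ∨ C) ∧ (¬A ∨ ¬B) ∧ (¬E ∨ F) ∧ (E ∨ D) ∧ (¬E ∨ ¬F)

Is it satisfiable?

No, unsatisfiable

Case E = True:
Unit clause (C) forces C = True.
Unit clause (F) forces F = True.
But (¬F) is also a unit clause — contradiction.
Backtrack on E: now try E = False.
Unit clause (¬D) forces D = False.
But (D) is also a unit clause — contradiction.
Both values of E lead to a conflict.
No assignment satisfies every clause.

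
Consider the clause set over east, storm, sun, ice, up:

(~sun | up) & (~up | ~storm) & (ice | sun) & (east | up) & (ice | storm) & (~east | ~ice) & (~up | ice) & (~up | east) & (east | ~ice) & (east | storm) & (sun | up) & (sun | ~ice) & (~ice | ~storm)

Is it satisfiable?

No, unsatisfiable

Branch on sun: set sun = 0.
(ice) alone gives ice = 1.
That conflicts with the unit clause (~ice).
That branch fails; take sun = 1 instead.
(up) alone gives up = 1.
(~storm) alone gives storm = 0.
(ice) alone gives ice = 1.
(~east) alone gives east = 0.
That conflicts with the unit clause (east).
Both values of sun lead to a conflict.
No assignment satisfies every clause.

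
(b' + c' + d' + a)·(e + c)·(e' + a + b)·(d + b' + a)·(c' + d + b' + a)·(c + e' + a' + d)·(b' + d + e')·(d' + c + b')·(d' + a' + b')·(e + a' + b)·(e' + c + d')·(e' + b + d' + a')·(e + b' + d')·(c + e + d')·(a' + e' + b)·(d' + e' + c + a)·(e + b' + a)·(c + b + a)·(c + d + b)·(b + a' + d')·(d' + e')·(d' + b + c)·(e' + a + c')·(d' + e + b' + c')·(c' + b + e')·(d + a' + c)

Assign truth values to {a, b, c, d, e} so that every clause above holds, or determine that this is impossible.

a=0; b=0; c=1; d=0; e=0

Try e = 0.
(c) alone gives c = 1.
Try a = 0.
(b') alone gives b = 0.
Every clause is now satisfied; d is unconstrained.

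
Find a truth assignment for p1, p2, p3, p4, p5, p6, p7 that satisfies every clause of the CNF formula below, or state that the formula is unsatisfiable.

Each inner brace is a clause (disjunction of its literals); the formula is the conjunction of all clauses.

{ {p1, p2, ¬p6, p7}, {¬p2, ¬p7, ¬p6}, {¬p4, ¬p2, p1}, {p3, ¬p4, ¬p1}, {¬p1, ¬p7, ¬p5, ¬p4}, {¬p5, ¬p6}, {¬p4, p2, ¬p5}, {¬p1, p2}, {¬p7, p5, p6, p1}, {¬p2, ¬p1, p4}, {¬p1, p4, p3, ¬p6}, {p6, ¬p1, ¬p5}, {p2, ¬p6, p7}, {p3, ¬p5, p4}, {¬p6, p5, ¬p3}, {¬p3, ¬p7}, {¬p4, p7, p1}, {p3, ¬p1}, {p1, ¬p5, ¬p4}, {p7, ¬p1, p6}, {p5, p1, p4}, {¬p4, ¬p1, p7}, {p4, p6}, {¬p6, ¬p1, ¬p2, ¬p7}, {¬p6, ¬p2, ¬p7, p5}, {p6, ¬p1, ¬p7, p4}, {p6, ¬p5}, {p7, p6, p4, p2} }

p1: False,  p2: False,  p3: False,  p4: True,  p5: False,  p6: True,  p7: True

Case p5 = False:
Case p1 = False:
The clause (p4) is unit, so p4 = True.
The clause (¬p2) is unit, so p2 = False.
The clause (p7) is unit, so p7 = True.
The clause (p6) is unit, so p6 = True.
The clause (¬p3) is unit, so p3 = False.
This assignment satisfies each clause.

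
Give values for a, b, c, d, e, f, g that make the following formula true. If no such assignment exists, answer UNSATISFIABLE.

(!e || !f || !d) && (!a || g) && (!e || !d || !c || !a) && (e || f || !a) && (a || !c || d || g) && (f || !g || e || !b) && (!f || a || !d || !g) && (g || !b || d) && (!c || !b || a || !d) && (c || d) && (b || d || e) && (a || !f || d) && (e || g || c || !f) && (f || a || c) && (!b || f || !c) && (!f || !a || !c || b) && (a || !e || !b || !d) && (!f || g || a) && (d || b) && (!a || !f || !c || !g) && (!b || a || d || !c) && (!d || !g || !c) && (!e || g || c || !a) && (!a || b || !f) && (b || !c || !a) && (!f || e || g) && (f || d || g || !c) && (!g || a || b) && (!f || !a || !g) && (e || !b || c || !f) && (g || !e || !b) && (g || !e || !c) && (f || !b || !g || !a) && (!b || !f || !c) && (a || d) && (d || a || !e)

Branch on a: set a = false.
From the singleton clause (d), d = true.
Branch on e: set e = false.
Branch on f: set f = false.
From the singleton clause (c), c = true.
From the singleton clause (!b), b = false.
From the singleton clause (!g), g = false.
All clauses are satisfied.

a: false; b: false; c: true; d: true; e: false; f: false; g: false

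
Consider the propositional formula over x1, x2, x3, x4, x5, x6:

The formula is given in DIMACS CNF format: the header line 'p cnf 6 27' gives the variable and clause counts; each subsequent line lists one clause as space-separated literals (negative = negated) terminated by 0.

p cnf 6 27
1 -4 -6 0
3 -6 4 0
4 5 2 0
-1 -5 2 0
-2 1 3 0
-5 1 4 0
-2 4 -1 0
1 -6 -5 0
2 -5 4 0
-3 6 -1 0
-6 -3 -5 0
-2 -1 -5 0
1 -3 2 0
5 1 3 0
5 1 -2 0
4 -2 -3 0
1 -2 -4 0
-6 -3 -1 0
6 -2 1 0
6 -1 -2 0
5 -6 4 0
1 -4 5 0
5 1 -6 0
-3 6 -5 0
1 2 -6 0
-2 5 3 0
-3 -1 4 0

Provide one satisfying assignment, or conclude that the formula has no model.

Suppose x1 = True.
Suppose x5 = False.
Suppose x4 = True.
Suppose x3 = False.
The clause (¬x2) is unit, so x2 = False.
No clause remains; x6 is free.

x1=True, x2=False, x3=False, x4=True, x5=False, x6=False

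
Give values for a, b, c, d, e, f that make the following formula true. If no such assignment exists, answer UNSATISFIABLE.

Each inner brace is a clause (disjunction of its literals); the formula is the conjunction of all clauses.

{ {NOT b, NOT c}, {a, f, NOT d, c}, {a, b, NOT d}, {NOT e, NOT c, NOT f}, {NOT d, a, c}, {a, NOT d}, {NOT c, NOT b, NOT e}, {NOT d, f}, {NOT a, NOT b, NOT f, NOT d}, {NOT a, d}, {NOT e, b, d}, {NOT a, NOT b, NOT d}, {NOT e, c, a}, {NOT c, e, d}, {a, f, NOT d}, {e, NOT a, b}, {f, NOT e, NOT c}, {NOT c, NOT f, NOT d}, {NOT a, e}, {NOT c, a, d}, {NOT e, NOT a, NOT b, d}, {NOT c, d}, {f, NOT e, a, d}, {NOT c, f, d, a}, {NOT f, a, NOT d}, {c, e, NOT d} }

Try b = false.
Try a = true.
From the singleton clause (d), d = true.
From the singleton clause (f), f = true.
From the singleton clause (e), e = true.
From the singleton clause (NOT c), c = false.
All clauses are satisfied.

a=true,  b=false,  c=false,  d=true,  e=true,  f=true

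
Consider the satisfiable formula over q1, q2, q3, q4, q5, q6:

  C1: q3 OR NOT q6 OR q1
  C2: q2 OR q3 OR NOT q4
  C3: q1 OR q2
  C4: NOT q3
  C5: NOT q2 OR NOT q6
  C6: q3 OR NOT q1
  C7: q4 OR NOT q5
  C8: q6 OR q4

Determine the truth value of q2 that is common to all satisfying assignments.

Suppose q2 = false.
From the singleton clause (q1), q1 = true.
From the singleton clause (NOT q3), q3 = false.
That conflicts with the unit clause (q3).
So every satisfying assignment has q2 = True.

True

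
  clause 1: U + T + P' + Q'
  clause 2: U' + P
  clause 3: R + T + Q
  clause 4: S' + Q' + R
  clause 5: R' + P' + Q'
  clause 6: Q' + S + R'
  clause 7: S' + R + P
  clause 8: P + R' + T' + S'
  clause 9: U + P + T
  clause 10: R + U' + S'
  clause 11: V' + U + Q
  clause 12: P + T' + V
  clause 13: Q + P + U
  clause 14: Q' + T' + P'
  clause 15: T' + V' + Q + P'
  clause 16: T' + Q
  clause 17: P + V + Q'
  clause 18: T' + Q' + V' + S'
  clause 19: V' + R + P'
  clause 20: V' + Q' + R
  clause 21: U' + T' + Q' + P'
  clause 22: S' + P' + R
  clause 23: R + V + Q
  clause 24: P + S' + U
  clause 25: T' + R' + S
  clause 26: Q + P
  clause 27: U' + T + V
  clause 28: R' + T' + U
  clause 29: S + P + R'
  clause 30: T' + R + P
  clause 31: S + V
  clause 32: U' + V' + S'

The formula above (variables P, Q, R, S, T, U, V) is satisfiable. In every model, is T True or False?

Suppose T = 1.
Unit clause (Q) forces Q = 1.
Unit clause (P') forces P = 0.
Unit clause (U') forces U = 0.
Unit clause (V) forces V = 1.
Unit clause (S') forces S = 0.
Unit clause (R') forces R = 0.
That conflicts with the unit clause (R).
So every satisfying assignment has T = False.

False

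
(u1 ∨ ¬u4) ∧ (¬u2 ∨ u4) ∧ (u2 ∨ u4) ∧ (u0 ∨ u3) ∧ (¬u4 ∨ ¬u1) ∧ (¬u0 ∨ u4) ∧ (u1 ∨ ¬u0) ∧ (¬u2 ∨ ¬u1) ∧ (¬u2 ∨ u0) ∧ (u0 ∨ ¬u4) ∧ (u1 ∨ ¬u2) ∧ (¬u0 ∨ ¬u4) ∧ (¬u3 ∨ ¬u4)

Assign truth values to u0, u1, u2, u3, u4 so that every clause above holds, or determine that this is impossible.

UNSATISFIABLE

Branch on u1: set u1 = True.
From the singleton clause (¬u4), u4 = False.
From the singleton clause (¬u2), u2 = False.
Now (u2) is unsatisfied and unit — conflict.
Backtrack on u1: now try u1 = False.
From the singleton clause (¬u4), u4 = False.
From the singleton clause (¬u2), u2 = False.
Now (u2) is unsatisfied and unit — conflict.
Either choice for u1 ends in contradiction.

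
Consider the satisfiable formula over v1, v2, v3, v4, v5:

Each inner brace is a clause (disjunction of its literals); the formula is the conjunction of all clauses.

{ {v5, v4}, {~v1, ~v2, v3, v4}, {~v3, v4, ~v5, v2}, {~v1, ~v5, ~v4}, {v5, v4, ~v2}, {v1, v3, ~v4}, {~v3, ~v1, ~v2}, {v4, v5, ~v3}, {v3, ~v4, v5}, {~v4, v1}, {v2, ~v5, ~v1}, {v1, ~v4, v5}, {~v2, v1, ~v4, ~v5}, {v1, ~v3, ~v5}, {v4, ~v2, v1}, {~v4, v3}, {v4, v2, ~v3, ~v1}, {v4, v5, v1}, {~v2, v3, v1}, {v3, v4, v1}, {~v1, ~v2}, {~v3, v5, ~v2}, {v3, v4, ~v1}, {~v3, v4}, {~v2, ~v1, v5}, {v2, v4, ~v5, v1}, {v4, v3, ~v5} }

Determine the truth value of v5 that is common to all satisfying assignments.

False

Suppose v5 = 1.
Branch on v1: set v1 = 0.
(~v4) alone gives v4 = 0.
(~v3) alone gives v3 = 0.
Now (v3) is unsatisfied and unit — conflict.
So v1 must be the other value — set v1 = 1.
(~v4) alone gives v4 = 0.
(v2) alone gives v2 = 1.
Now (~v2) is unsatisfied and unit — conflict.
Either choice for v1 ends in contradiction.
So every satisfying assignment has v5 = False.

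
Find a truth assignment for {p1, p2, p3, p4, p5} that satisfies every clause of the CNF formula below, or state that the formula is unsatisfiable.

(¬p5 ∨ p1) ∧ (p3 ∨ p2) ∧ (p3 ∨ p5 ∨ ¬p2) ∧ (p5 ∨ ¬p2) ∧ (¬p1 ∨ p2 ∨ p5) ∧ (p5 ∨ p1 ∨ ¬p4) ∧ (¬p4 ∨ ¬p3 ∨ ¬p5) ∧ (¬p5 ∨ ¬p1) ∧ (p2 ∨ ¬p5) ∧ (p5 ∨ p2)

UNSATISFIABLE

Suppose p5 = False.
From the singleton clause (¬p2), p2 = False.
Now (p2) is unsatisfied and unit — conflict.
That branch fails; take p5 = True instead.
From the singleton clause (p1), p1 = True.
Now (¬p1) is unsatisfied and unit — conflict.
Both values of p5 lead to a conflict.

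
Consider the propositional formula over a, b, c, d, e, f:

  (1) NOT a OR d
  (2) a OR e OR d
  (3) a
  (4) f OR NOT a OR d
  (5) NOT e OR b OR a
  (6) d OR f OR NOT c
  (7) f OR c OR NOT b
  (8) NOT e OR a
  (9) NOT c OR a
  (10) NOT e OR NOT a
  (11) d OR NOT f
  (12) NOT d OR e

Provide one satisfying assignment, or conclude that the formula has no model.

UNSATISFIABLE

(a) alone gives a = true.
(d) alone gives d = true.
(NOT e) alone gives e = false.
Now (e) is unsatisfied and unit — conflict.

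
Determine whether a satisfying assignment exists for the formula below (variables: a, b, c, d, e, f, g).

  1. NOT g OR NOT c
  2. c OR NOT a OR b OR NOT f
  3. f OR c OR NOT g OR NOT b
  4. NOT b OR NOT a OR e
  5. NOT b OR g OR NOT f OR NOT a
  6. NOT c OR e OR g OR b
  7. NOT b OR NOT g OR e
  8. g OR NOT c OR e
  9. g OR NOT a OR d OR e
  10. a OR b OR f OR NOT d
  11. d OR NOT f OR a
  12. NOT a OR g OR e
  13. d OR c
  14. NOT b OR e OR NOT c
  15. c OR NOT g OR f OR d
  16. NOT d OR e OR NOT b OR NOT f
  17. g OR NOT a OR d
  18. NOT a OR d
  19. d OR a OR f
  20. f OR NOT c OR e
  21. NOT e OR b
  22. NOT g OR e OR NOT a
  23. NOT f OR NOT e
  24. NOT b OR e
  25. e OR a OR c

Yes, satisfiable

Branch on g: set g = false.
Branch on c: set c = true.
The clause (e) is unit, so e = true.
The clause (b) is unit, so b = true.
The clause (NOT f) is unit, so f = false.
Branch on a: set a = true.
The clause (d) is unit, so d = true.
All clauses are satisfied.
A satisfying assignment: a: true; b: true; c: true; d: true; e: true; f: false; g: false.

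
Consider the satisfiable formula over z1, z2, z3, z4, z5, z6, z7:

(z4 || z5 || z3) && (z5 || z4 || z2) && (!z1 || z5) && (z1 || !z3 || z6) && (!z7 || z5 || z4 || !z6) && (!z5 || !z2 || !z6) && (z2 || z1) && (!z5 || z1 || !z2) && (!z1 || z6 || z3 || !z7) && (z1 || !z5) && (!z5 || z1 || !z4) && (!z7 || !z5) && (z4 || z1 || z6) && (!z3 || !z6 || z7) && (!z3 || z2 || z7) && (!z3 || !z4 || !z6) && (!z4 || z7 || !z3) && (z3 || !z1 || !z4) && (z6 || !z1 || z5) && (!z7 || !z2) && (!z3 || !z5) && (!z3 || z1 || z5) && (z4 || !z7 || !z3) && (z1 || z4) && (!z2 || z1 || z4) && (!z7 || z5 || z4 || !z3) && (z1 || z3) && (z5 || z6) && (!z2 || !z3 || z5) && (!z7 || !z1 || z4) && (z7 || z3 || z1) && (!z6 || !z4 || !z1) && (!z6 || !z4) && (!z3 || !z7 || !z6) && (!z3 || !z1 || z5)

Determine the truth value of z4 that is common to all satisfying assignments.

Suppose z4 = true.
Unit clause (!z6) forces z6 = false.
Unit clause (z5) forces z5 = true.
Unit clause (z1) forces z1 = true.
Unit clause (!z7) forces z7 = false.
Unit clause (!z3) forces z3 = false.
But (z3) is also a unit clause — contradiction.
So every satisfying assignment has z4 = False.

False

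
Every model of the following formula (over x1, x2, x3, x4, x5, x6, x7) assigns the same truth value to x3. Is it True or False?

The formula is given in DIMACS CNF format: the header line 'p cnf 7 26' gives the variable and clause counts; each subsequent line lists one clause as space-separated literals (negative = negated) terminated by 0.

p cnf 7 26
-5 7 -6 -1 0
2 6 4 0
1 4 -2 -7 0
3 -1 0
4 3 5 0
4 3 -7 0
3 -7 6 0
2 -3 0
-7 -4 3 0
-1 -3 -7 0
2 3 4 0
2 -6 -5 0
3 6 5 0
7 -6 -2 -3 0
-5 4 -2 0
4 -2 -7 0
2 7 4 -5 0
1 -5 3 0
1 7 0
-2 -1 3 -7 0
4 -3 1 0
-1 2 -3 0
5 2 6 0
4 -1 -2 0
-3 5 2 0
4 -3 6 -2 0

True

Suppose x3 = False.
From the singleton clause (¬x1), x1 = False.
From the singleton clause (¬x5), x5 = False.
From the singleton clause (x4), x4 = True.
From the singleton clause (¬x7), x7 = False.
But (x7) is also a unit clause — contradiction.
So every satisfying assignment has x3 = True.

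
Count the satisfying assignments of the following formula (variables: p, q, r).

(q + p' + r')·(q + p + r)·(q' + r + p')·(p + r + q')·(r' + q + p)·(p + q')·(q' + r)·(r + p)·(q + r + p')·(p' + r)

1

There are 2^3 = 8 truth assignments over (p, q, r).
Check each against the 10 clauses (columns in the order p, q, r):
  F F F  ✗ fails (q + p + r)
  F F T  ✗ fails (r' + q + p)
  F T F  ✗ fails (p + r + q')
  F T T  ✗ fails (p + q')
  T F F  ✗ fails (q + r + p')
  T F T  ✗ fails (q + p' + r')
  T T F  ✗ fails (q' + r + p')
  T T T  ✓ satisfies all
1 of the 8 rows is a model.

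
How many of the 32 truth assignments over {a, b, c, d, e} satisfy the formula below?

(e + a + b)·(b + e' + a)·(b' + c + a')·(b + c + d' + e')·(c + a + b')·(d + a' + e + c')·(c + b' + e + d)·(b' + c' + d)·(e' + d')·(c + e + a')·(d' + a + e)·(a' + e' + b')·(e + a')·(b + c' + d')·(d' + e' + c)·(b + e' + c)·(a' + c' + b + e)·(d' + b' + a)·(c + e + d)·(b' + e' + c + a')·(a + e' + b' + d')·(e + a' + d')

1

There are 2^5 = 32 truth assignments over (a, b, c, d, e).
Split on c. With c = 1, the clauses containing c are satisfied and c' drops from the rest; 1 of the 2^4 = 16 assignments to the other variables satisfy what remains.
With c = 0, by the same count on the reduced clause set, 0 assignments work.
(One model: a=T, b=F, c=T, d=F, e=T.)
Total: 1 + 0 = 1.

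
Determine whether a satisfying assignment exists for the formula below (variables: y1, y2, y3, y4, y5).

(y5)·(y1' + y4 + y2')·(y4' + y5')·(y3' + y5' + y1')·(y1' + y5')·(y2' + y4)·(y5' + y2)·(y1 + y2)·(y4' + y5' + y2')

Unit clause (y5) forces y5 = 1.
Unit clause (y4') forces y4 = 0.
Unit clause (y1') forces y1 = 0.
Unit clause (y2') forces y2 = 0.
That conflicts with the unit clause (y2).
No assignment satisfies every clause.

No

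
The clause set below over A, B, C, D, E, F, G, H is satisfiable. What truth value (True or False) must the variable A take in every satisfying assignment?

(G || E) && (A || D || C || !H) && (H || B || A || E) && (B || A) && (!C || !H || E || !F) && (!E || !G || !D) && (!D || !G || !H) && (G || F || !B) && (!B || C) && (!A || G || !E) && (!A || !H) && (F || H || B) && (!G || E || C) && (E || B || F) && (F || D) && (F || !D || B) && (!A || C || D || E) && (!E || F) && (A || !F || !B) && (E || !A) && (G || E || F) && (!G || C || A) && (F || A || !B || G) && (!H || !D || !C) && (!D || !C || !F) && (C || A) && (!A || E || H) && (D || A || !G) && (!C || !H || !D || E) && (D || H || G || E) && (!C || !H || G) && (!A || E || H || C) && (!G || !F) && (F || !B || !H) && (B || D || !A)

Suppose A = true.
The clause (!H) is unit, so H = false.
The clause (E) is unit, so E = true.
The clause (G) is unit, so G = true.
The clause (!D) is unit, so D = false.
The clause (F) is unit, so F = true.
But (!F) is also a unit clause — contradiction.
So every satisfying assignment has A = False.

False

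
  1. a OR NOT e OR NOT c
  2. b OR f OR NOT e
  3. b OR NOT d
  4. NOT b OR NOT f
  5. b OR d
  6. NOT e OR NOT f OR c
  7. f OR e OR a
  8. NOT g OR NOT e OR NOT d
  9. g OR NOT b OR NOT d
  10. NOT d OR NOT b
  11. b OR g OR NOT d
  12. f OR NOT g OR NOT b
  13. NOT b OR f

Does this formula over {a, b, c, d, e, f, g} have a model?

No, unsatisfiable

Try b = true.
(NOT f) alone gives f = false.
Now (f) is unsatisfied and unit — conflict.
Undo b and try b = false.
(NOT d) alone gives d = false.
Now (d) is unsatisfied and unit — conflict.
Neither b = true nor b = false works.
No assignment satisfies every clause.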